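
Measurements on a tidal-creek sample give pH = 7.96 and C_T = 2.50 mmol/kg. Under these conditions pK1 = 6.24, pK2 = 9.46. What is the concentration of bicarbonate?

α₁ = 1 / (1 + [H⁺]/K1 + K2/[H⁺]) = 1 / (1 + 10^-1.72 + 10^-1.50)
   = 1 / (1 + 0.019055 + 0.031623) = 1/1.0507 = 0.9518
[HCO3⁻] = α₁ × DIC = 0.9518 × 2.50 = 2.38 mmol/kg

[HCO3⁻] = 2.38 mmol/kg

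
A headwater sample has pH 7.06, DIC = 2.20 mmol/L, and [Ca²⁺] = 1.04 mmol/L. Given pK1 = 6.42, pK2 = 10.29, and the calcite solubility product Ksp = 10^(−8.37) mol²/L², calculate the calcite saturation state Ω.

α₂ = 1 / (1 + [H⁺]/K2 + [H⁺]²/(K1K2)) = 1 / (1 + 10^+3.23 + 10^+2.59)
   = 1 / (1 + 1698.2 + 389.05) = 1/2088.3 = 0.0004789
[CO3²⁻] = α₂ × DIC = 0.0004789 × 2.20 = 0.001053 mmol/L = 1.053 μmol/L
Ksp = 10^(−8.37) = 4.266×10^-9
Ω = [Ca²⁺][CO3²⁻]/Ksp = (1.04×10^-3)(1.053×10^-6) / 4.266×10^-9 = 0.257

Ω = 0.257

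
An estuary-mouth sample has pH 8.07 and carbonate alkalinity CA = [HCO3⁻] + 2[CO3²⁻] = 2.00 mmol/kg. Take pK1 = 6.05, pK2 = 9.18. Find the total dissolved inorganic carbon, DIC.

DIC = 1.88 mmol/kg

CA = [HCO3⁻] + 2[CO3²⁻] = (α₁ + 2α₂)·DIC
At pH 8.07: [H⁺]/K1 = 10^-2.02 = 0.0095499, K2/[H⁺] = 10^-1.11 = 0.077625
α₁ = 1/(1 + 0.0095499 + 0.077625) = 1/1.0872 = 0.9198; α₂ = α₁·K2/[H⁺] = 0.07140
α₁ + 2α₂ = 1.0626
DIC = CA / (α₁ + 2α₂) = 2.00 / 1.0626 = 1.88 mmol/kg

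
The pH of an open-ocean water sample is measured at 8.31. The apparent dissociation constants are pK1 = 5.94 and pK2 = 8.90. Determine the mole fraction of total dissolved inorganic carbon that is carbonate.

α₂ = 1 / (1 + [H⁺]/K2 + [H⁺]²/(K1K2)) = 1 / (1 + 10^+0.59 + 10^-1.78)
   = 1 / (1 + 3.8905 + 0.016596) = 1/4.9070 = 0.2038

α₂ = 0.204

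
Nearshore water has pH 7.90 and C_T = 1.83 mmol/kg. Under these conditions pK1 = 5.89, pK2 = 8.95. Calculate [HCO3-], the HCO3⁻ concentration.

α₁ = 1 / (1 + [H⁺]/K1 + K2/[H⁺]) = 1 / (1 + 10^-2.01 + 10^-1.05)
   = 1 / (1 + 0.0097724 + 0.089125) = 1/1.0989 = 0.9100
[HCO3⁻] = α₁ × DIC = 0.9100 × 1.83 = 1.67 mmol/kg

[HCO3⁻] = 1.67 mmol/kg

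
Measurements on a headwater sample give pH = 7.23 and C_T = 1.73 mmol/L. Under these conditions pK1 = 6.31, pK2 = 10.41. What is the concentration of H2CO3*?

[CO2*] = 0.186 mmol/L

α₀ = 1 / (1 + K1/[H⁺] + K1K2/[H⁺]²) = 1 / (1 + 10^+0.92 + 10^-2.26)
   = 1 / (1 + 8.3176 + 0.0054954) = 1/9.3231 = 0.1073
[CO2*] = α₀ × DIC = 0.1073 × 1.73 = 0.186 mmol/L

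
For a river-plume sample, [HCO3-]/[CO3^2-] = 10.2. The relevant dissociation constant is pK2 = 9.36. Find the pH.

From K2 = [H⁺][CO3^2-]/[HCO3-]:  pH = pK2 − log₁₀([HCO3-]/[CO3^2-])
log₁₀(10.2) = +1.009
pH = 9.36 − (+1.009) = 8.35

pH = 8.35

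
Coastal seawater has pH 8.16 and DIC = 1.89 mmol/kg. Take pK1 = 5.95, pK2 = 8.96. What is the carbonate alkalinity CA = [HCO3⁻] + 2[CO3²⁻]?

CA = 2.14 mmol/kg

CA = [HCO3⁻] + 2[CO3²⁻] = (α₁ + 2α₂)·DIC
At pH 8.16: [H⁺]/K1 = 10^-2.21 = 0.0061660, K2/[H⁺] = 10^-0.80 = 0.15849
α₁ = 1/(1 + 0.0061660 + 0.15849) = 1/1.1647 = 0.8586; α₂ = α₁·K2/[H⁺] = 0.1361
α₁ + 2α₂ = 1.1308
CA = 1.1308 × 1.89 = 2.14 mmol/kg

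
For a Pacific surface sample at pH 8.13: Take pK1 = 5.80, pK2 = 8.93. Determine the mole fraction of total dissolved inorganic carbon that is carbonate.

α₂ = 1 / (1 + [H⁺]/K2 + [H⁺]²/(K1K2)) = 1 / (1 + 10^+0.80 + 10^-1.53)
   = 1 / (1 + 6.3096 + 0.029512) = 1/7.3391 = 0.1363

α₂ = 0.136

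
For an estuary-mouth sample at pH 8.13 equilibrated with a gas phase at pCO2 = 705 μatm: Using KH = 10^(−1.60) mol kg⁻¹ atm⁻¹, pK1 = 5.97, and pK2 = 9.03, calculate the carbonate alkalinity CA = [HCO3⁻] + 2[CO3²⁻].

CA = 3.20 mmol/kg

[CO2*] = KH · pCO2 = 10^(−1.60) × 705×10^-6 = 1.771×10^-5 mol/kg
α₀ = 1/(1 + K1/[H⁺] + K1K2/[H⁺]²) = 1/(1 + 10^+2.16 + 10^+1.26) = 0.006107
DIC = [CO2*]/α₀ = 1.771×10^-5 / 0.006107 = 2.900 mmol/kg
CA = (α₁ + 2α₂)·DIC = (0.8828 + 2×0.1111) × 2.900 = 3.20 mmol/kg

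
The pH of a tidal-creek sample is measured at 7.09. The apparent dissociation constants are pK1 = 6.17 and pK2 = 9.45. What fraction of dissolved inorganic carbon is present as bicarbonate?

α₁ = 1 / (1 + [H⁺]/K1 + K2/[H⁺]) = 1 / (1 + 10^-0.92 + 10^-2.36)
   = 1 / (1 + 0.12023 + 0.0043652) = 1/1.1246 = 0.8892

α₁ = 0.889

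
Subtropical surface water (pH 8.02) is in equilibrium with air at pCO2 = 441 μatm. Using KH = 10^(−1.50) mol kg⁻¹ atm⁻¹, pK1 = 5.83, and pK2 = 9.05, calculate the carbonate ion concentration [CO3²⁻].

[CO3²⁻] = 0.202 mmol/kg

[CO2*] = KH · pCO2 = 10^(−1.50) × 441×10^-6 = 1.395×10^-5 mol/kg
α₀ = 1/(1 + K1/[H⁺] + K1K2/[H⁺]²) = 1/(1 + 10^+2.19 + 10^+1.16) = 0.005871
DIC = [CO2*]/α₀ = 1.395×10^-5 / 0.005871 = 2.375 mmol/kg
[CO3²⁻] = α₂·DIC; α₂ = 0.08486, so [CO3²⁻] = 0.08486 × 2.375 = 0.202 mmol/kg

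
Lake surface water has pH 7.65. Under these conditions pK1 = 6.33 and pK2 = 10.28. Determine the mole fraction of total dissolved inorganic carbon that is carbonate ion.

α₂ = 0.00223

α₂ = 1 / (1 + [H⁺]/K2 + [H⁺]²/(K1K2)) = 1 / (1 + 10^+2.63 + 10^+1.31)
   = 1 / (1 + 426.58 + 20.417) = 1/448.00 = 0.002232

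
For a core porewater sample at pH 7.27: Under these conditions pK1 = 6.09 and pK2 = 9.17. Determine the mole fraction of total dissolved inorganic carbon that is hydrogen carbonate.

α₁ = 0.927

α₁ = 1 / (1 + [H⁺]/K1 + K2/[H⁺]) = 1 / (1 + 10^-1.18 + 10^-1.90)
   = 1 / (1 + 0.066069 + 0.012589) = 1/1.0787 = 0.9271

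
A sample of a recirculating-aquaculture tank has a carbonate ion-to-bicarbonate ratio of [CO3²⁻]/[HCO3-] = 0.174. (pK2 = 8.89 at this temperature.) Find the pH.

pH = 8.13

From K2 = [H⁺][CO3²⁻]/[HCO3-]:  pH = pK2 + log₁₀([CO3²⁻]/[HCO3-])
log₁₀(0.174) = -0.759
pH = 8.89 + (-0.759) = 8.13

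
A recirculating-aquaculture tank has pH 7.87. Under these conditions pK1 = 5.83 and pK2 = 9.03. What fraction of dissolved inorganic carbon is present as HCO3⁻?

α₁ = 1 / (1 + [H⁺]/K1 + K2/[H⁺]) = 1 / (1 + 10^-2.04 + 10^-1.16)
   = 1 / (1 + 0.0091201 + 0.069183) = 1/1.0783 = 0.9274

α₁ = 0.927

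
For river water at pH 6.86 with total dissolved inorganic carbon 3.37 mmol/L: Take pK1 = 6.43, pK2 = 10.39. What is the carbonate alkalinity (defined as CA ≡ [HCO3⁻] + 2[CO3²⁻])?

CA = [HCO3⁻] + 2[CO3²⁻] = (α₁ + 2α₂)·DIC
At pH 6.86: [H⁺]/K1 = 10^-0.43 = 0.37154, K2/[H⁺] = 10^-3.53 = 0.00029512
α₁ = 1/(1 + 0.37154 + 0.00029512) = 1/1.3718 = 0.7290; α₂ = α₁·K2/[H⁺] = 0.0002151
α₁ + 2α₂ = 0.7294
CA = 0.7294 × 3.37 = 2.46 mmol/L

CA = 2.46 mmol/L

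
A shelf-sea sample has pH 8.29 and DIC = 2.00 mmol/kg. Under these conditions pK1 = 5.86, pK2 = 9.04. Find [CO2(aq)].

[CO2*] = 6.29 μmol/kg

α₀ = 1 / (1 + K1/[H⁺] + K1K2/[H⁺]²) = 1 / (1 + 10^+2.43 + 10^+1.68)
   = 1 / (1 + 269.15 + 47.863) = 1/318.02 = 0.003144
[CO2*] = α₀ × DIC = 0.003144 × 2.00 = 0.00629 mmol/kg = 6.29 μmol/kg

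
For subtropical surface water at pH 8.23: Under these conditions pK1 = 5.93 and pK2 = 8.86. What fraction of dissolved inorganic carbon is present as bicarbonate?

α₁ = 0.807

α₁ = 1 / (1 + [H⁺]/K1 + K2/[H⁺]) = 1 / (1 + 10^-2.30 + 10^-0.63)
   = 1 / (1 + 0.0050119 + 0.23442) = 1/1.2394 = 0.8068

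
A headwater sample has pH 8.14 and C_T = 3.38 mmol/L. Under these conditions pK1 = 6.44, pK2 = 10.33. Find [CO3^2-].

[CO3²⁻] = 0.0213 mmol/L

α₂ = 1 / (1 + [H⁺]/K2 + [H⁺]²/(K1K2)) = 1 / (1 + 10^+2.19 + 10^+0.49)
   = 1 / (1 + 154.88 + 3.0903) = 1/158.97 = 0.006290
[CO3²⁻] = α₂ × DIC = 0.006290 × 3.38 = 0.0213 mmol/L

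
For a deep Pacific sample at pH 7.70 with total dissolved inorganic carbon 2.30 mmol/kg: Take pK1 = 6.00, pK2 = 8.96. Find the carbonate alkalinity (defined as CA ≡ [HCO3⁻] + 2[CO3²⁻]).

CA = 2.37 mmol/kg

CA = [HCO3⁻] + 2[CO3²⁻] = (α₁ + 2α₂)·DIC
At pH 7.70: [H⁺]/K1 = 10^-1.70 = 0.019953, K2/[H⁺] = 10^-1.26 = 0.054954
α₁ = 1/(1 + 0.019953 + 0.054954) = 1/1.0749 = 0.9303; α₂ = α₁·K2/[H⁺] = 0.05112
α₁ + 2α₂ = 1.0326
CA = 1.0326 × 2.30 = 2.37 mmol/kg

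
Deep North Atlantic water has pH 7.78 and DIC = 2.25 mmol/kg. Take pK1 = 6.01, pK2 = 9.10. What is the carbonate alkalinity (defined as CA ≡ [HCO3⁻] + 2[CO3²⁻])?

CA = 2.32 mmol/kg

CA = [HCO3⁻] + 2[CO3²⁻] = (α₁ + 2α₂)·DIC
At pH 7.78: [H⁺]/K1 = 10^-1.77 = 0.016982, K2/[H⁺] = 10^-1.32 = 0.047863
α₁ = 1/(1 + 0.016982 + 0.047863) = 1/1.0648 = 0.9391; α₂ = α₁·K2/[H⁺] = 0.04495
α₁ + 2α₂ = 1.0290
CA = 1.0290 × 2.25 = 2.32 mmol/kg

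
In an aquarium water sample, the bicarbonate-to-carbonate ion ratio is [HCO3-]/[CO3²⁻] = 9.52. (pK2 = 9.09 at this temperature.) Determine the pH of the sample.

From K2 = [H⁺][CO3²⁻]/[HCO3-]:  pH = pK2 − log₁₀([HCO3-]/[CO3²⁻])
log₁₀(9.52) = +0.979
pH = 9.09 − (+0.979) = 8.11

pH = 8.11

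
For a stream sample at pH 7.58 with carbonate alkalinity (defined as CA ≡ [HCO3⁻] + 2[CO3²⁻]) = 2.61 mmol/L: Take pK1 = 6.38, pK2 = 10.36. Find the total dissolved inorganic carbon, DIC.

CA = [HCO3⁻] + 2[CO3²⁻] = (α₁ + 2α₂)·DIC
At pH 7.58: [H⁺]/K1 = 10^-1.20 = 0.063096, K2/[H⁺] = 10^-2.78 = 0.0016596
α₁ = 1/(1 + 0.063096 + 0.0016596) = 1/1.0648 = 0.9392; α₂ = α₁·K2/[H⁺] = 0.001559
α₁ + 2α₂ = 0.9423
DIC = CA / (α₁ + 2α₂) = 2.61 / 0.9423 = 2.77 mmol/L

DIC = 2.77 mmol/L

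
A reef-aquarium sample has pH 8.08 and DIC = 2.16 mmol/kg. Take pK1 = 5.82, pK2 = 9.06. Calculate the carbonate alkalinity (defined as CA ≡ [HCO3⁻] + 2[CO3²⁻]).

CA = 2.35 mmol/kg

CA = [HCO3⁻] + 2[CO3²⁻] = (α₁ + 2α₂)·DIC
At pH 8.08: [H⁺]/K1 = 10^-2.26 = 0.0054954, K2/[H⁺] = 10^-0.98 = 0.10471
α₁ = 1/(1 + 0.0054954 + 0.10471) = 1/1.1102 = 0.9007; α₂ = α₁·K2/[H⁺] = 0.09432
α₁ + 2α₂ = 1.0894
CA = 1.0894 × 2.16 = 2.35 mmol/kg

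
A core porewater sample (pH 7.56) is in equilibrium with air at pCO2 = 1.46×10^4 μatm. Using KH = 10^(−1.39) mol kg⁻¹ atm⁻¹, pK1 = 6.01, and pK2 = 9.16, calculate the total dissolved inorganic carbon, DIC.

DIC = 22.2 mmol/kg

[CO2*] = KH · pCO2 = 10^(−1.39) × 1.46×10^4×10^-6 = 5.948×10^-4 mol/kg
α₀ = 1/(1 + K1/[H⁺] + K1K2/[H⁺]²) = 1/(1 + 10^+1.55 + 10^-0.05) = 0.02676
DIC = [CO2*]/α₀ = 5.948×10^-4 / 0.02676 = 22.2 mmol/kg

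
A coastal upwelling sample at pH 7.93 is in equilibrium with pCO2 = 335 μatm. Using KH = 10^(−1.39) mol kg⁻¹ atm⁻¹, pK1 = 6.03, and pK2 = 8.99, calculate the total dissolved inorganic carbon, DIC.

DIC = 1.19 mmol/kg

[CO2*] = KH · pCO2 = 10^(−1.39) × 335×10^-6 = 1.365×10^-5 mol/kg
α₀ = 1/(1 + K1/[H⁺] + K1K2/[H⁺]²) = 1/(1 + 10^+1.90 + 10^+0.84) = 0.01145
DIC = [CO2*]/α₀ = 1.365×10^-5 / 0.01145 = 1.19 mmol/kg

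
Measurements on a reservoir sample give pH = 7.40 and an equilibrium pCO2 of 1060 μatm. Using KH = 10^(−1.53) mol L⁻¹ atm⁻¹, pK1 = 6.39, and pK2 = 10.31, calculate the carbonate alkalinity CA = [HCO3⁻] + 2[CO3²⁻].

CA = 0.321 mmol/L

[CO2*] = KH · pCO2 = 10^(−1.53) × 1060×10^-6 = 3.128×10^-5 mol/L
α₀ = 1/(1 + K1/[H⁺] + K1K2/[H⁺]²) = 1/(1 + 10^+1.01 + 10^-1.90) = 0.08892
DIC = [CO2*]/α₀ = 3.128×10^-5 / 0.08892 = 0.3518 mmol/L
CA = (α₁ + 2α₂)·DIC = (0.9100 + 2×0.001119) × 0.3518 = 0.321 mmol/L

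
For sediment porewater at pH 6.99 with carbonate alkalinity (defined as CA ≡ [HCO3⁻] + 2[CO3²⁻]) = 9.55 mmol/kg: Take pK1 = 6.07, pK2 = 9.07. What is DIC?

DIC = 10.6 mmol/kg

CA = [HCO3⁻] + 2[CO3²⁻] = (α₁ + 2α₂)·DIC
At pH 6.99: [H⁺]/K1 = 10^-0.92 = 0.12023, K2/[H⁺] = 10^-2.08 = 0.0083176
α₁ = 1/(1 + 0.12023 + 0.0083176) = 1/1.1285 = 0.8861; α₂ = α₁·K2/[H⁺] = 0.007370
α₁ + 2α₂ = 0.9008
DIC = CA / (α₁ + 2α₂) = 9.55 / 0.9008 = 10.6 mmol/kg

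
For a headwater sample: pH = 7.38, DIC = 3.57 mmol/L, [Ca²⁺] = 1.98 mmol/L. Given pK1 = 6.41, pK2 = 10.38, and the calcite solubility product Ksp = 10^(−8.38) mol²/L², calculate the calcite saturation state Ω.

α₂ = 1 / (1 + [H⁺]/K2 + [H⁺]²/(K1K2)) = 1 / (1 + 10^+3.00 + 10^+2.03)
   = 1 / (1 + 1000.0 + 107.15) = 1/1108.2 = 0.0009024
[CO3²⁻] = α₂ × DIC = 0.0009024 × 3.57 = 0.003222 mmol/L = 3.222 μmol/L
Ksp = 10^(−8.38) = 4.169×10^-9
Ω = [Ca²⁺][CO3²⁻]/Ksp = (1.98×10^-3)(3.222×10^-6) / 4.169×10^-9 = 1.53

Ω = 1.53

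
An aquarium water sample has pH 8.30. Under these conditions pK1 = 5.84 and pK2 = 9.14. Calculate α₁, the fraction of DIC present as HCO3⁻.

α₁ = 1 / (1 + [H⁺]/K1 + K2/[H⁺]) = 1 / (1 + 10^-2.46 + 10^-0.84)
   = 1 / (1 + 0.0034674 + 0.14454) = 1/1.1480 = 0.8711

α₁ = 0.871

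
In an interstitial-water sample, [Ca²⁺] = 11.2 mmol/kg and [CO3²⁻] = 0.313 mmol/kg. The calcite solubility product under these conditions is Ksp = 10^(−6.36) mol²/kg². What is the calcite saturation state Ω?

Ω = 8.03

Ksp = 10^(−6.36) = 4.365×10^-7
Ω = [Ca²⁺][CO3²⁻]/Ksp = (11.2×10^-3)(0.313×10^-3) / 4.365×10^-7 = 8.03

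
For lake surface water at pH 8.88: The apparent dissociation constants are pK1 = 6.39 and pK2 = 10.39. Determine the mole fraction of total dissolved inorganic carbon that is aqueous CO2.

α₀ = 0.00313

α₀ = 1 / (1 + K1/[H⁺] + K1K2/[H⁺]²) = 1 / (1 + 10^+2.49 + 10^+0.98)
   = 1 / (1 + 309.03 + 9.5499) = 1/319.58 = 0.003129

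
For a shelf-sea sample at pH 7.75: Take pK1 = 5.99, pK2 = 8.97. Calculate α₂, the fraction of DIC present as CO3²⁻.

α₂ = 0.0559

α₂ = 1 / (1 + [H⁺]/K2 + [H⁺]²/(K1K2)) = 1 / (1 + 10^+1.22 + 10^-0.54)
   = 1 / (1 + 16.596 + 0.28840) = 1/17.884 = 0.05592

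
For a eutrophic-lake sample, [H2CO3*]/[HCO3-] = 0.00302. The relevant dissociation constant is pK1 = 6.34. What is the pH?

From K1 = [H⁺][HCO3-]/[H2CO3*]:  pH = pK1 − log₁₀([H2CO3*]/[HCO3-])
log₁₀(0.00302) = -2.520
pH = 6.34 − (-2.520) = 8.86

pH = 8.86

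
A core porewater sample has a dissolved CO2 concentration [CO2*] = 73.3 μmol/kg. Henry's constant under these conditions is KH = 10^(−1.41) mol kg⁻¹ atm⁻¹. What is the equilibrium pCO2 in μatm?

KH = 10^(−1.41) = 3.890×10^-2 mol kg⁻¹ atm⁻¹
pCO2 = [CO2*]/KH = 73.3×10^-6 / 3.890×10^-2 = 1.88×10^-3 atm = 1880 μatm

pCO2 = 1880 μatm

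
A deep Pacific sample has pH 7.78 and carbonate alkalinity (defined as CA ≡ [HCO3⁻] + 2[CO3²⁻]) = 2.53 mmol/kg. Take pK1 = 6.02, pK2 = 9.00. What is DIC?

CA = [HCO3⁻] + 2[CO3²⁻] = (α₁ + 2α₂)·DIC
At pH 7.78: [H⁺]/K1 = 10^-1.76 = 0.017378, K2/[H⁺] = 10^-1.22 = 0.060256
α₁ = 1/(1 + 0.017378 + 0.060256) = 1/1.0776 = 0.9280; α₂ = α₁·K2/[H⁺] = 0.05592
α₁ + 2α₂ = 1.0398
DIC = CA / (α₁ + 2α₂) = 2.53 / 1.0398 = 2.43 mmol/kg

DIC = 2.43 mmol/kg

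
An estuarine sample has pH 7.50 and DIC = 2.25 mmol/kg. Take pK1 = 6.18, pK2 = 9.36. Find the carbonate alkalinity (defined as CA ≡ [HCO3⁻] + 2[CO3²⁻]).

CA = [HCO3⁻] + 2[CO3²⁻] = (α₁ + 2α₂)·DIC
At pH 7.50: [H⁺]/K1 = 10^-1.32 = 0.047863, K2/[H⁺] = 10^-1.86 = 0.013804
α₁ = 1/(1 + 0.047863 + 0.013804) = 1/1.0617 = 0.9419; α₂ = α₁·K2/[H⁺] = 0.01300
α₁ + 2α₂ = 0.9679
CA = 0.9679 × 2.25 = 2.18 mmol/kg

CA = 2.18 mmol/kg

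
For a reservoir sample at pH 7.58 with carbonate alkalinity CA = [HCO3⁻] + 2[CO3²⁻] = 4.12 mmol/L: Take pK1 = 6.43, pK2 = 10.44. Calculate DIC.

CA = [HCO3⁻] + 2[CO3²⁻] = (α₁ + 2α₂)·DIC
At pH 7.58: [H⁺]/K1 = 10^-1.15 = 0.070795, K2/[H⁺] = 10^-2.86 = 0.0013804
α₁ = 1/(1 + 0.070795 + 0.0013804) = 1/1.0722 = 0.9327; α₂ = α₁·K2/[H⁺] = 0.001287
α₁ + 2α₂ = 0.9353
DIC = CA / (α₁ + 2α₂) = 4.12 / 0.9353 = 4.41 mmol/L

DIC = 4.41 mmol/L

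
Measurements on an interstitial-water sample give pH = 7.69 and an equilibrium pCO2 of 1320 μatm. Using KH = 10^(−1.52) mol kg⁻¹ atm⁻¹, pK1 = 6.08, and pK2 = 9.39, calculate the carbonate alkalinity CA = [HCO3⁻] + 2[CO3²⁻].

CA = 1.69 mmol/kg

[CO2*] = KH · pCO2 = 10^(−1.52) × 1320×10^-6 = 3.986×10^-5 mol/kg
α₀ = 1/(1 + K1/[H⁺] + K1K2/[H⁺]²) = 1/(1 + 10^+1.61 + 10^-0.09) = 0.02350
DIC = [CO2*]/α₀ = 3.986×10^-5 / 0.02350 = 1.696 mmol/kg
CA = (α₁ + 2α₂)·DIC = (0.9574 + 2×0.01910) × 1.696 = 1.69 mmol/kg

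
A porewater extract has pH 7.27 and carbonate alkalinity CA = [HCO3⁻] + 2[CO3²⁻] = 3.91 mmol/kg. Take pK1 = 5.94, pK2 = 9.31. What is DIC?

DIC = 4.05 mmol/kg

CA = [HCO3⁻] + 2[CO3²⁻] = (α₁ + 2α₂)·DIC
At pH 7.27: [H⁺]/K1 = 10^-1.33 = 0.046774, K2/[H⁺] = 10^-2.04 = 0.0091201
α₁ = 1/(1 + 0.046774 + 0.0091201) = 1/1.0559 = 0.9471; α₂ = α₁·K2/[H⁺] = 0.008637
α₁ + 2α₂ = 0.9643
DIC = CA / (α₁ + 2α₂) = 3.91 / 0.9643 = 4.05 mmol/kg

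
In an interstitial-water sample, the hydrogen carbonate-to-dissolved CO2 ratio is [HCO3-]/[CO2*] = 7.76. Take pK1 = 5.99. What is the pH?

From K1 = [H⁺][HCO3-]/[CO2*]:  pH = pK1 + log₁₀([HCO3-]/[CO2*])
log₁₀(7.76) = +0.890
pH = 5.99 + (+0.890) = 6.88

pH = 6.88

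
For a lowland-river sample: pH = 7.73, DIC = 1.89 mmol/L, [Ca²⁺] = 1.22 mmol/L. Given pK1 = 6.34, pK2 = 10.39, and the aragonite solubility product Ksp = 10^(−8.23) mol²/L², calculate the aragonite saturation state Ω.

α₂ = 1 / (1 + [H⁺]/K2 + [H⁺]²/(K1K2)) = 1 / (1 + 10^+2.66 + 10^+1.27)
   = 1 / (1 + 457.09 + 18.621) = 1/476.71 = 0.002098
[CO3²⁻] = α₂ × DIC = 0.002098 × 1.89 = 0.003965 mmol/L = 3.965 μmol/L
Ksp = 10^(−8.23) = 5.888×10^-9
Ω = [Ca²⁺][CO3²⁻]/Ksp = (1.22×10^-3)(3.965×10^-6) / 5.888×10^-9 = 0.821

Ω = 0.821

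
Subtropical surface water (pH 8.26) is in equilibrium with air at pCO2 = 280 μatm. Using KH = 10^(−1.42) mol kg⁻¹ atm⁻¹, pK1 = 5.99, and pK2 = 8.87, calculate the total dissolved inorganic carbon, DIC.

[CO2*] = KH · pCO2 = 10^(−1.42) × 280×10^-6 = 1.065×10^-5 mol/kg
α₀ = 1/(1 + K1/[H⁺] + K1K2/[H⁺]²) = 1/(1 + 10^+2.27 + 10^+1.66) = 0.004293
DIC = [CO2*]/α₀ = 1.065×10^-5 / 0.004293 = 2.48 mmol/kg

DIC = 2.48 mmol/kg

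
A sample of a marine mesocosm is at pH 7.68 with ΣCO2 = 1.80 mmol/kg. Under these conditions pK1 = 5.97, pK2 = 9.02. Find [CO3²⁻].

[CO3²⁻] = 0.0772 mmol/kg

α₂ = 1 / (1 + [H⁺]/K2 + [H⁺]²/(K1K2)) = 1 / (1 + 10^+1.34 + 10^-0.37)
   = 1 / (1 + 21.878 + 0.42658) = 1/23.304 = 0.04291
[CO3²⁻] = α₂ × DIC = 0.04291 × 1.80 = 0.0772 mmol/kg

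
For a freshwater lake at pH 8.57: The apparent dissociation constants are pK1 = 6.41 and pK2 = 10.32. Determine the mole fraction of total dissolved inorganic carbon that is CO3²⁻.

α₂ = 1 / (1 + [H⁺]/K2 + [H⁺]²/(K1K2)) = 1 / (1 + 10^+1.75 + 10^-0.41)
   = 1 / (1 + 56.234 + 0.38905) = 1/57.623 = 0.01735

α₂ = 0.0174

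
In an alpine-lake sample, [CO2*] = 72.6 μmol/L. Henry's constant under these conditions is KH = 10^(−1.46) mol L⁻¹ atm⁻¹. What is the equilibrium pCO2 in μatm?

pCO2 = 2090 μatm

KH = 10^(−1.46) = 3.467×10^-2 mol L⁻¹ atm⁻¹
pCO2 = [CO2*]/KH = 72.6×10^-6 / 3.467×10^-2 = 2.09×10^-3 atm = 2090 μatm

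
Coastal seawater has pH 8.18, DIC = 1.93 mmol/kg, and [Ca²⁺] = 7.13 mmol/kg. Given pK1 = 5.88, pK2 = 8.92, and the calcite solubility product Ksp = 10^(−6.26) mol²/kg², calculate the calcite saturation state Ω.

Ω = 3.84

α₂ = 1 / (1 + [H⁺]/K2 + [H⁺]²/(K1K2)) = 1 / (1 + 10^+0.74 + 10^-1.56)
   = 1 / (1 + 5.4954 + 0.027542) = 1/6.5230 = 0.1533
[CO3²⁻] = α₂ × DIC = 0.1533 × 1.93 = 0.2959 mmol/kg
Ksp = 10^(−6.26) = 5.495×10^-7
Ω = [Ca²⁺][CO3²⁻]/Ksp = (7.13×10^-3)(2.959×10^-4) / 5.495×10^-7 = 3.84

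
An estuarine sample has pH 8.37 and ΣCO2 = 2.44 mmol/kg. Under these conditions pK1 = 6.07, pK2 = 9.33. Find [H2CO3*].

α₀ = 1 / (1 + K1/[H⁺] + K1K2/[H⁺]²) = 1 / (1 + 10^+2.30 + 10^+1.34)
   = 1 / (1 + 199.53 + 21.878) = 1/222.40 = 0.004496
[CO2*] = α₀ × DIC = 0.004496 × 2.44 = 0.0110 mmol/kg = 11.0 μmol/kg

[CO2*] = 11.0 μmol/kg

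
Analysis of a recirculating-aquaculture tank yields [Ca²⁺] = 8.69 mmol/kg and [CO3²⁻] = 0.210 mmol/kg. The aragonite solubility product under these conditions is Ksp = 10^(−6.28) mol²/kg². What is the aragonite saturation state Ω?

Ω = 3.48

Ksp = 10^(−6.28) = 5.248×10^-7
Ω = [Ca²⁺][CO3²⁻]/Ksp = (8.69×10^-3)(0.210×10^-3) / 5.248×10^-7 = 3.48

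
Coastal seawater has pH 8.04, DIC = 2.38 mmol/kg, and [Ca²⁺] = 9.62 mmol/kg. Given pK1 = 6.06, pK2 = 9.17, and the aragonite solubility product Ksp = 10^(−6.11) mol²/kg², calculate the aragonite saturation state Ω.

α₂ = 1 / (1 + [H⁺]/K2 + [H⁺]²/(K1K2)) = 1 / (1 + 10^+1.13 + 10^-0.85)
   = 1 / (1 + 13.490 + 0.14125) = 1/14.631 = 0.06835
[CO3²⁻] = α₂ × DIC = 0.06835 × 2.38 = 0.1627 mmol/kg
Ksp = 10^(−6.11) = 7.762×10^-7
Ω = [Ca²⁺][CO3²⁻]/Ksp = (9.62×10^-3)(1.627×10^-4) / 7.762×10^-7 = 2.02

Ω = 2.02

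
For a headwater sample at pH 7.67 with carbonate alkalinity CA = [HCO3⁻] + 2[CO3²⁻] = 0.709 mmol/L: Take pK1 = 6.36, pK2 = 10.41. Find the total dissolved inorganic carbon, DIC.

CA = [HCO3⁻] + 2[CO3²⁻] = (α₁ + 2α₂)·DIC
At pH 7.67: [H⁺]/K1 = 10^-1.31 = 0.048978, K2/[H⁺] = 10^-2.74 = 0.0018197
α₁ = 1/(1 + 0.048978 + 0.0018197) = 1/1.0508 = 0.9517; α₂ = α₁·K2/[H⁺] = 0.001732
α₁ + 2α₂ = 0.9551
DIC = CA / (α₁ + 2α₂) = 0.709 / 0.9551 = 0.742 mmol/L

DIC = 0.742 mmol/L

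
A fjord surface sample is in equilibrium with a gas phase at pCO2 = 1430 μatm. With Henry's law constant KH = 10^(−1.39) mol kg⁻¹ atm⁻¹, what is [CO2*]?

KH = 10^(−1.39) = 4.074×10^-2 mol kg⁻¹ atm⁻¹
[CO2*] = KH · pCO2 = 4.074×10^-2 × 1430×10^-6 atm = 5.83×10^-5 mol/kg

[CO2*] = 58.3 μmol/kg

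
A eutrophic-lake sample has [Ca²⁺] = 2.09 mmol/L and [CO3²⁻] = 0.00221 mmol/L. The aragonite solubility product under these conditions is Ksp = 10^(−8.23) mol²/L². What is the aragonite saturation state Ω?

Ω = 0.784

Ksp = 10^(−8.23) = 5.888×10^-9
Ω = [Ca²⁺][CO3²⁻]/Ksp = (2.09×10^-3)(0.00221×10^-3) / 5.888×10^-9 = 0.784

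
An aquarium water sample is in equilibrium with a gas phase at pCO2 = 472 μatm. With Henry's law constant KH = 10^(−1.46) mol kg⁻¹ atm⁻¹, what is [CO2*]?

KH = 10^(−1.46) = 3.467×10^-2 mol kg⁻¹ atm⁻¹
[CO2*] = KH · pCO2 = 3.467×10^-2 × 472×10^-6 atm = 1.64×10^-5 mol/kg

[CO2*] = 16.4 μmol/kg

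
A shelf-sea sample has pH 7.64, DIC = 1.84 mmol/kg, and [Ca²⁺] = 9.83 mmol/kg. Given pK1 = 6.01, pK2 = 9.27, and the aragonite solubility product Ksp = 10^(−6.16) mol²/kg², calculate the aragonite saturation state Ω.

Ω = 0.585

α₂ = 1 / (1 + [H⁺]/K2 + [H⁺]²/(K1K2)) = 1 / (1 + 10^+1.63 + 10^+0.00)
   = 1 / (1 + 42.658 + 1.0000) = 1/44.658 = 0.02239
[CO3²⁻] = α₂ × DIC = 0.02239 × 1.84 = 0.04120 mmol/kg
Ksp = 10^(−6.16) = 6.918×10^-7
Ω = [Ca²⁺][CO3²⁻]/Ksp = (9.83×10^-3)(4.120×10^-5) / 6.918×10^-7 = 0.585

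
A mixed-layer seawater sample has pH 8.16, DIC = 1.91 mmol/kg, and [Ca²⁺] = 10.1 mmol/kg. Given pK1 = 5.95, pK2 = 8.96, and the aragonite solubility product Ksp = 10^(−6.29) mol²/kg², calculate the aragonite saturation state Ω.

Ω = 5.12

α₂ = 1 / (1 + [H⁺]/K2 + [H⁺]²/(K1K2)) = 1 / (1 + 10^+0.80 + 10^-1.41)
   = 1 / (1 + 6.3096 + 0.038905) = 1/7.3485 = 0.1361
[CO3²⁻] = α₂ × DIC = 0.1361 × 1.91 = 0.2599 mmol/kg
Ksp = 10^(−6.29) = 5.129×10^-7
Ω = [Ca²⁺][CO3²⁻]/Ksp = (10.1×10^-3)(2.599×10^-4) / 5.129×10^-7 = 5.12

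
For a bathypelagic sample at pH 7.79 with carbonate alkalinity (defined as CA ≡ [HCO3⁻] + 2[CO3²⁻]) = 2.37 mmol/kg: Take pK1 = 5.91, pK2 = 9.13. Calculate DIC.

DIC = 2.30 mmol/kg

CA = [HCO3⁻] + 2[CO3²⁻] = (α₁ + 2α₂)·DIC
At pH 7.79: [H⁺]/K1 = 10^-1.88 = 0.013183, K2/[H⁺] = 10^-1.34 = 0.045709
α₁ = 1/(1 + 0.013183 + 0.045709) = 1/1.0589 = 0.9444; α₂ = α₁·K2/[H⁺] = 0.04317
α₁ + 2α₂ = 1.0307
DIC = CA / (α₁ + 2α₂) = 2.37 / 1.0307 = 2.30 mmol/kg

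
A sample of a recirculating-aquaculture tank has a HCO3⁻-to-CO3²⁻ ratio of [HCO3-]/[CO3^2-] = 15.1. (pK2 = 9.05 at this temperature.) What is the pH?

From K2 = [H⁺][CO3^2-]/[HCO3-]:  pH = pK2 − log₁₀([HCO3-]/[CO3^2-])
log₁₀(15.1) = +1.179
pH = 9.05 − (+1.179) = 7.87

pH = 7.87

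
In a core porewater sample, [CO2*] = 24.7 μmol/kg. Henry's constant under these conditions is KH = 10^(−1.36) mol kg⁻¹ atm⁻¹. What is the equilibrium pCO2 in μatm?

pCO2 = 566 μatm

KH = 10^(−1.36) = 4.365×10^-2 mol kg⁻¹ atm⁻¹
pCO2 = [CO2*]/KH = 24.7×10^-6 / 4.365×10^-2 = 5.66×10^-4 atm = 566 μatm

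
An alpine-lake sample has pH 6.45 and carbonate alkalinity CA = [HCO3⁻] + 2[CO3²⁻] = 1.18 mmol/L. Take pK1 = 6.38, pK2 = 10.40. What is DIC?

DIC = 2.18 mmol/L

CA = [HCO3⁻] + 2[CO3²⁻] = (α₁ + 2α₂)·DIC
At pH 6.45: [H⁺]/K1 = 10^-0.07 = 0.85114, K2/[H⁺] = 10^-3.95 = 0.00011220
α₁ = 1/(1 + 0.85114 + 0.00011220) = 1/1.8513 = 0.5402; α₂ = α₁·K2/[H⁺] = 6.061×10^-5
α₁ + 2α₂ = 0.5403
DIC = CA / (α₁ + 2α₂) = 1.18 / 0.5403 = 2.18 mmol/L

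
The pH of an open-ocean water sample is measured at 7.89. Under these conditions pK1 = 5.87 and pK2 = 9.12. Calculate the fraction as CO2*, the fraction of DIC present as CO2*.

α₀ = 0.00894

α₀ = 1 / (1 + K1/[H⁺] + K1K2/[H⁺]²) = 1 / (1 + 10^+2.02 + 10^+0.79)
   = 1 / (1 + 104.71 + 6.1660) = 1/111.88 = 0.008938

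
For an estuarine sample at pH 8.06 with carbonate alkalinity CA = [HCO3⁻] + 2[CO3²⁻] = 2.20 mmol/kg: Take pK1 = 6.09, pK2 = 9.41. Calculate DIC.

CA = [HCO3⁻] + 2[CO3²⁻] = (α₁ + 2α₂)·DIC
At pH 8.06: [H⁺]/K1 = 10^-1.97 = 0.010715, K2/[H⁺] = 10^-1.35 = 0.044668
α₁ = 1/(1 + 0.010715 + 0.044668) = 1/1.0554 = 0.9475; α₂ = α₁·K2/[H⁺] = 0.04232
α₁ + 2α₂ = 1.0322
DIC = CA / (α₁ + 2α₂) = 2.20 / 1.0322 = 2.13 mmol/kg

DIC = 2.13 mmol/kg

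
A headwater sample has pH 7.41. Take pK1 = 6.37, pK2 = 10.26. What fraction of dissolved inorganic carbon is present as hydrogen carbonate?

α₁ = 1 / (1 + [H⁺]/K1 + K2/[H⁺]) = 1 / (1 + 10^-1.04 + 10^-2.85)
   = 1 / (1 + 0.091201 + 0.0014125) = 1/1.0926 = 0.9152

α₁ = 0.915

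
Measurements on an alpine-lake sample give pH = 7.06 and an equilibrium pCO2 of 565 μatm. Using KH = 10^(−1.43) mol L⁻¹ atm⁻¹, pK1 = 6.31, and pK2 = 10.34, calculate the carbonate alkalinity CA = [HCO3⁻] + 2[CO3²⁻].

CA = 0.118 mmol/L

[CO2*] = KH · pCO2 = 10^(−1.43) × 565×10^-6 = 2.099×10^-5 mol/L
α₀ = 1/(1 + K1/[H⁺] + K1K2/[H⁺]²) = 1/(1 + 10^+0.75 + 10^-2.53) = 0.1509
DIC = [CO2*]/α₀ = 2.099×10^-5 / 0.1509 = 0.1391 mmol/L
CA = (α₁ + 2α₂)·DIC = (0.8486 + 2×0.0004454) × 0.1391 = 0.118 mmol/L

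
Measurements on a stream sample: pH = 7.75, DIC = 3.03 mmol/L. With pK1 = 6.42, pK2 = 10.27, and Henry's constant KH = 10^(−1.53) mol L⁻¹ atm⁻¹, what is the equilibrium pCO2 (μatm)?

pCO2 = 4570 μatm

α₀ = 1 / (1 + K1/[H⁺] + K1K2/[H⁺]²) = 1 / (1 + 10^+1.33 + 10^-1.19)
   = 1 / (1 + 21.380 + 0.064565) = 1/22.444 = 0.04455
[CO2*] = α₀ × DIC = 0.04455 × 3.03 = 0.1350 mmol/L
pCO2 = [CO2*]/KH = 1.350×10^-4 / 2.951×10^-2 = 4570 μatm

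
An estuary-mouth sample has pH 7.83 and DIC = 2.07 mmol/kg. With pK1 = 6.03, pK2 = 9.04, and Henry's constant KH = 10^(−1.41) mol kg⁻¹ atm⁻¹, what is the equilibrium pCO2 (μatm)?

α₀ = 1 / (1 + K1/[H⁺] + K1K2/[H⁺]²) = 1 / (1 + 10^+1.80 + 10^+0.59)
   = 1 / (1 + 63.096 + 3.8905) = 1/67.986 = 0.01471
[CO2*] = α₀ × DIC = 0.01471 × 2.07 = 0.03045 mmol/kg
pCO2 = [CO2*]/KH = 3.045×10^-5 / 3.890×10^-2 = 783 μatm

pCO2 = 783 μatm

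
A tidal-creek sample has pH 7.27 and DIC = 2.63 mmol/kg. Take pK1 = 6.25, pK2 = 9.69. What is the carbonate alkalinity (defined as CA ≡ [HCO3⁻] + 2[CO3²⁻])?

CA = 2.41 mmol/kg

CA = [HCO3⁻] + 2[CO3²⁻] = (α₁ + 2α₂)·DIC
At pH 7.27: [H⁺]/K1 = 10^-1.02 = 0.095499, K2/[H⁺] = 10^-2.42 = 0.0038019
α₁ = 1/(1 + 0.095499 + 0.0038019) = 1/1.0993 = 0.9097; α₂ = α₁·K2/[H⁺] = 0.003458
α₁ + 2α₂ = 0.9166
CA = 0.9166 × 2.63 = 2.41 mmol/kg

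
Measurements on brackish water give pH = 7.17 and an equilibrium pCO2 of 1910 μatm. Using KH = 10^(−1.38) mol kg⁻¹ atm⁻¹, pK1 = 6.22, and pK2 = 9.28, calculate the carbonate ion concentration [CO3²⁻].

[CO2*] = KH · pCO2 = 10^(−1.38) × 1910×10^-6 = 7.962×10^-5 mol/kg
α₀ = 1/(1 + K1/[H⁺] + K1K2/[H⁺]²) = 1/(1 + 10^+0.95 + 10^-1.16) = 0.1002
DIC = [CO2*]/α₀ = 7.962×10^-5 / 0.1002 = 0.7948 mmol/kg
[CO3²⁻] = α₂·DIC; α₂ = 0.006931, so [CO3²⁻] = 0.006931 × 0.7948 = 0.00551 mmol/kg = 5.51 μmol/kg

[CO3²⁻] = 5.51 μmol/kg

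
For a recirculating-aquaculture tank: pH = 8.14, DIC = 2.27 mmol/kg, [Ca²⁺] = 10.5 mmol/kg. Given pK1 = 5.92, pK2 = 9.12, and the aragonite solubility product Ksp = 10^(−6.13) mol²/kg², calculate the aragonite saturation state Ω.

Ω = 3.03

α₂ = 1 / (1 + [H⁺]/K2 + [H⁺]²/(K1K2)) = 1 / (1 + 10^+0.98 + 10^-1.24)
   = 1 / (1 + 9.5499 + 0.057544) = 1/10.607 = 0.09427
[CO3²⁻] = α₂ × DIC = 0.09427 × 2.27 = 0.2140 mmol/kg
Ksp = 10^(−6.13) = 7.413×10^-7
Ω = [Ca²⁺][CO3²⁻]/Ksp = (10.5×10^-3)(2.140×10^-4) / 7.413×10^-7 = 3.03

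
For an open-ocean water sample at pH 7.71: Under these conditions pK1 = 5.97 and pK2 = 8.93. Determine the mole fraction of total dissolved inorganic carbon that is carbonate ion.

α₂ = 1 / (1 + [H⁺]/K2 + [H⁺]²/(K1K2)) = 1 / (1 + 10^+1.22 + 10^-0.52)
   = 1 / (1 + 16.596 + 0.30200) = 1/17.898 = 0.05587

α₂ = 0.0559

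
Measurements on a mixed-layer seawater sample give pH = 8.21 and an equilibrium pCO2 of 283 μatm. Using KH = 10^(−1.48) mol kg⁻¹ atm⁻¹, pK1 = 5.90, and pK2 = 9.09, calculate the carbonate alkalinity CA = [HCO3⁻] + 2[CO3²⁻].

CA = 2.42 mmol/kg

[CO2*] = KH · pCO2 = 10^(−1.48) × 283×10^-6 = 9.371×10^-6 mol/kg
α₀ = 1/(1 + K1/[H⁺] + K1K2/[H⁺]²) = 1/(1 + 10^+2.31 + 10^+1.43) = 0.004309
DIC = [CO2*]/α₀ = 9.371×10^-6 / 0.004309 = 2.175 mmol/kg
CA = (α₁ + 2α₂)·DIC = (0.8797 + 2×0.1160) × 2.175 = 2.42 mmol/kg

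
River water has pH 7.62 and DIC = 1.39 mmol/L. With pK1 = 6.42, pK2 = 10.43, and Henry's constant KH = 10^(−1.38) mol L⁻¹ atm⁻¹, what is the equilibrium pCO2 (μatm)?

α₀ = 1 / (1 + K1/[H⁺] + K1K2/[H⁺]²) = 1 / (1 + 10^+1.20 + 10^-1.61)
   = 1 / (1 + 15.849 + 0.024547) = 1/16.873 = 0.05926
[CO2*] = α₀ × DIC = 0.05926 × 1.39 = 0.08238 mmol/L
pCO2 = [CO2*]/KH = 8.238×10^-5 / 4.169×10^-2 = 1980 μatm

pCO2 = 1980 μatm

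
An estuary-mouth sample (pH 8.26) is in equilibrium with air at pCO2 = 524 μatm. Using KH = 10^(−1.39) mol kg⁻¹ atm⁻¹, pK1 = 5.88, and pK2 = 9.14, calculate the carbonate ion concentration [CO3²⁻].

[CO3²⁻] = 0.675 mmol/kg

[CO2*] = KH · pCO2 = 10^(−1.39) × 524×10^-6 = 2.135×10^-5 mol/kg
α₀ = 1/(1 + K1/[H⁺] + K1K2/[H⁺]²) = 1/(1 + 10^+2.38 + 10^+1.50) = 0.003670
DIC = [CO2*]/α₀ = 2.135×10^-5 / 0.003670 = 5.817 mmol/kg
[CO3²⁻] = α₂·DIC; α₂ = 0.1160, so [CO3²⁻] = 0.1160 × 5.817 = 0.675 mmol/kg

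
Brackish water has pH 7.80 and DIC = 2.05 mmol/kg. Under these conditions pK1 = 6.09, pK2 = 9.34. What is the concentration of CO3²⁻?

[CO3²⁻] = 0.0564 mmol/kg

α₂ = 1 / (1 + [H⁺]/K2 + [H⁺]²/(K1K2)) = 1 / (1 + 10^+1.54 + 10^-0.17)
   = 1 / (1 + 34.674 + 0.67608) = 1/36.350 = 0.02751
[CO3²⁻] = α₂ × DIC = 0.02751 × 2.05 = 0.0564 mmol/kg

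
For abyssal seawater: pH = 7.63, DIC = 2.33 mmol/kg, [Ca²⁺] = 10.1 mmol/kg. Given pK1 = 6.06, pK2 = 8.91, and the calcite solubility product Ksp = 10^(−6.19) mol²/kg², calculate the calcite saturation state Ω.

α₂ = 1 / (1 + [H⁺]/K2 + [H⁺]²/(K1K2)) = 1 / (1 + 10^+1.28 + 10^-0.29)
   = 1 / (1 + 19.055 + 0.51286) = 1/20.567 = 0.04862
[CO3²⁻] = α₂ × DIC = 0.04862 × 2.33 = 0.1133 mmol/kg
Ksp = 10^(−6.19) = 6.457×10^-7
Ω = [Ca²⁺][CO3²⁻]/Ksp = (10.1×10^-3)(1.133×10^-4) / 6.457×10^-7 = 1.77

Ω = 1.77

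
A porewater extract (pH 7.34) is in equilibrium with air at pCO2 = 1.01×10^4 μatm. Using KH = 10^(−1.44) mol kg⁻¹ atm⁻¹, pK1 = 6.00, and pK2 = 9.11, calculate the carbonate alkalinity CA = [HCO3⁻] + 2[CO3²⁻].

CA = 8.30 mmol/kg

[CO2*] = KH · pCO2 = 10^(−1.44) × 1.01×10^4×10^-6 = 3.667×10^-4 mol/kg
α₀ = 1/(1 + K1/[H⁺] + K1K2/[H⁺]²) = 1/(1 + 10^+1.34 + 10^-0.43) = 0.04301
DIC = [CO2*]/α₀ = 3.667×10^-4 / 0.04301 = 8.526 mmol/kg
CA = (α₁ + 2α₂)·DIC = (0.9410 + 2×0.01598) × 8.526 = 8.30 mmol/kg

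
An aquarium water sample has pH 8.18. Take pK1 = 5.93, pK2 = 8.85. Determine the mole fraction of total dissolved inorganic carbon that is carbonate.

α₂ = 1 / (1 + [H⁺]/K2 + [H⁺]²/(K1K2)) = 1 / (1 + 10^+0.67 + 10^-1.58)
   = 1 / (1 + 4.6774 + 0.026303) = 1/5.7037 = 0.1753

α₂ = 0.175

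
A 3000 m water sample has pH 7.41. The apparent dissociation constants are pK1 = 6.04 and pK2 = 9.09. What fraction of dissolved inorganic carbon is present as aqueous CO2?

α₀ = 0.0401

α₀ = 1 / (1 + K1/[H⁺] + K1K2/[H⁺]²) = 1 / (1 + 10^+1.37 + 10^-0.31)
   = 1 / (1 + 23.442 + 0.48978) = 1/24.932 = 0.04011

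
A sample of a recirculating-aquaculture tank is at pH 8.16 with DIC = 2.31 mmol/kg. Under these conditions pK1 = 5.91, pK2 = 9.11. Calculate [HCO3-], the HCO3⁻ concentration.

α₁ = 1 / (1 + [H⁺]/K1 + K2/[H⁺]) = 1 / (1 + 10^-2.25 + 10^-0.95)
   = 1 / (1 + 0.0056234 + 0.11220) = 1/1.1178 = 0.8946
[HCO3⁻] = α₁ × DIC = 0.8946 × 2.31 = 2.07 mmol/kg

[HCO3⁻] = 2.07 mmol/kg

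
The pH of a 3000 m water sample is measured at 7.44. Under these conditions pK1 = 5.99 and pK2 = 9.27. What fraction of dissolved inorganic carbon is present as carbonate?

α₂ = 1 / (1 + [H⁺]/K2 + [H⁺]²/(K1K2)) = 1 / (1 + 10^+1.83 + 10^+0.38)
   = 1 / (1 + 67.608 + 2.3988) = 1/71.007 = 0.01408

α₂ = 0.0141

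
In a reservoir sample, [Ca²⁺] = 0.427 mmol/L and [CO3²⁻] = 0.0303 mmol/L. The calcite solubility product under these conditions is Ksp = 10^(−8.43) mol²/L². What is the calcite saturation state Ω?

Ω = 3.48

Ksp = 10^(−8.43) = 3.715×10^-9
Ω = [Ca²⁺][CO3²⁻]/Ksp = (0.427×10^-3)(0.0303×10^-3) / 3.715×10^-9 = 3.48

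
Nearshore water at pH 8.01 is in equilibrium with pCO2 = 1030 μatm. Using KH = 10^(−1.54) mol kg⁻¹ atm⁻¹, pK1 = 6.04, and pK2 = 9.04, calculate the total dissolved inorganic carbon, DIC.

DIC = 3.06 mmol/kg

[CO2*] = KH · pCO2 = 10^(−1.54) × 1030×10^-6 = 2.971×10^-5 mol/kg
α₀ = 1/(1 + K1/[H⁺] + K1K2/[H⁺]²) = 1/(1 + 10^+1.97 + 10^+0.94) = 0.009705
DIC = [CO2*]/α₀ = 2.971×10^-5 / 0.009705 = 3.06 mmol/kg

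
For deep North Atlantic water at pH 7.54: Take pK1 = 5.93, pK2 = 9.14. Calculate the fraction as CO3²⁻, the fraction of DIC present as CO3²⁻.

α₂ = 1 / (1 + [H⁺]/K2 + [H⁺]²/(K1K2)) = 1 / (1 + 10^+1.60 + 10^-0.01)
   = 1 / (1 + 39.811 + 0.97724) = 1/41.788 = 0.02393

α₂ = 0.0239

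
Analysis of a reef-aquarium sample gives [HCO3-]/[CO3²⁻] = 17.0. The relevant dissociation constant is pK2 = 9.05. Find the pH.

From K2 = [H⁺][CO3²⁻]/[HCO3-]:  pH = pK2 − log₁₀([HCO3-]/[CO3²⁻])
log₁₀(17.0) = +1.230
pH = 9.05 − (+1.230) = 7.82

pH = 7.82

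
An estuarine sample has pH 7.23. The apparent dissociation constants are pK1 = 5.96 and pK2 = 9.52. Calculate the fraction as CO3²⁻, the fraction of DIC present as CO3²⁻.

α₂ = 1 / (1 + [H⁺]/K2 + [H⁺]²/(K1K2)) = 1 / (1 + 10^+2.29 + 10^+1.02)
   = 1 / (1 + 194.98 + 10.471) = 1/206.46 = 0.004844

α₂ = 0.00484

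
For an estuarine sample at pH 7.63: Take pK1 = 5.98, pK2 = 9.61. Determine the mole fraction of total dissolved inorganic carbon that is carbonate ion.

α₂ = 1 / (1 + [H⁺]/K2 + [H⁺]²/(K1K2)) = 1 / (1 + 10^+1.98 + 10^+0.33)
   = 1 / (1 + 95.499 + 2.1380) = 1/98.637 = 0.01014

α₂ = 0.0101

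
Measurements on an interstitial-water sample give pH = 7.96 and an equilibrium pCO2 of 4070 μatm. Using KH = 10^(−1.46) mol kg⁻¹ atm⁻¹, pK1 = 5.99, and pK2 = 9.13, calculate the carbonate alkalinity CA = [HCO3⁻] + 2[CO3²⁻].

[CO2*] = KH · pCO2 = 10^(−1.46) × 4070×10^-6 = 1.411×10^-4 mol/kg
α₀ = 1/(1 + K1/[H⁺] + K1K2/[H⁺]²) = 1/(1 + 10^+1.97 + 10^+0.80) = 0.009937
DIC = [CO2*]/α₀ = 1.411×10^-4 / 0.009937 = 14.20 mmol/kg
CA = (α₁ + 2α₂)·DIC = (0.9274 + 2×0.06270) × 14.20 = 15.0 mmol/kg

CA = 15.0 mmol/kg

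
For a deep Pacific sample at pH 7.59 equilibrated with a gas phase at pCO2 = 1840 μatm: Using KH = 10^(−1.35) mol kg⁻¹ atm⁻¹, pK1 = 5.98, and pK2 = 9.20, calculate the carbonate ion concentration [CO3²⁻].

[CO3²⁻] = 0.0822 mmol/kg

[CO2*] = KH · pCO2 = 10^(−1.35) × 1840×10^-6 = 8.219×10^-5 mol/kg
α₀ = 1/(1 + K1/[H⁺] + K1K2/[H⁺]²) = 1/(1 + 10^+1.61 + 10^+0.00) = 0.02340
DIC = [CO2*]/α₀ = 8.219×10^-5 / 0.02340 = 3.513 mmol/kg
[CO3²⁻] = α₂·DIC; α₂ = 0.02340, so [CO3²⁻] = 0.02340 × 3.513 = 0.0822 mmol/kg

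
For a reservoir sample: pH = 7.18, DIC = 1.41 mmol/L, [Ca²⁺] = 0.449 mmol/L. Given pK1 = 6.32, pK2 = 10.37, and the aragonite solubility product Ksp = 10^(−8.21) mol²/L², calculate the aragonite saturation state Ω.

α₂ = 1 / (1 + [H⁺]/K2 + [H⁺]²/(K1K2)) = 1 / (1 + 10^+3.19 + 10^+2.33)
   = 1 / (1 + 1548.8 + 213.80) = 1/1763.6 = 0.0005670
[CO3²⁻] = α₂ × DIC = 0.0005670 × 1.41 = 0.0007995 mmol/L = 0.7995 μmol/L
Ksp = 10^(−8.21) = 6.166×10^-9
Ω = [Ca²⁺][CO3²⁻]/Ksp = (0.449×10^-3)(7.995×10^-7) / 6.166×10^-9 = 0.0582

Ω = 0.0582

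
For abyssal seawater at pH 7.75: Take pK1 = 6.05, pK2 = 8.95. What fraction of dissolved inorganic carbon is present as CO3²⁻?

α₂ = 1 / (1 + [H⁺]/K2 + [H⁺]²/(K1K2)) = 1 / (1 + 10^+1.20 + 10^-0.50)
   = 1 / (1 + 15.849 + 0.31623) = 1/17.165 = 0.05826

α₂ = 0.0583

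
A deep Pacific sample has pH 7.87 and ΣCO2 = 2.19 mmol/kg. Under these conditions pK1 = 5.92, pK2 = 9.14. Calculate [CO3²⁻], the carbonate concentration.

[CO3²⁻] = 0.110 mmol/kg

α₂ = 1 / (1 + [H⁺]/K2 + [H⁺]²/(K1K2)) = 1 / (1 + 10^+1.27 + 10^-0.68)
   = 1 / (1 + 18.621 + 0.20893) = 1/19.830 = 0.05043
[CO3²⁻] = α₂ × DIC = 0.05043 × 2.19 = 0.110 mmol/kg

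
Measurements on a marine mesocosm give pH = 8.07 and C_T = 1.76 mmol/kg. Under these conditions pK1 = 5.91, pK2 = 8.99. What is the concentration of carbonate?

α₂ = 1 / (1 + [H⁺]/K2 + [H⁺]²/(K1K2)) = 1 / (1 + 10^+0.92 + 10^-1.24)
   = 1 / (1 + 8.3176 + 0.057544) = 1/9.3752 = 0.1067
[CO3²⁻] = α₂ × DIC = 0.1067 × 1.76 = 0.188 mmol/kg

[CO3²⁻] = 0.188 mmol/kg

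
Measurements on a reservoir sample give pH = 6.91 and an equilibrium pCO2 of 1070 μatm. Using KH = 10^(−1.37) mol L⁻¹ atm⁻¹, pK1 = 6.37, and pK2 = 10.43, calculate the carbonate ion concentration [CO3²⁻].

[CO2*] = KH · pCO2 = 10^(−1.37) × 1070×10^-6 = 4.564×10^-5 mol/L
α₀ = 1/(1 + K1/[H⁺] + K1K2/[H⁺]²) = 1/(1 + 10^+0.54 + 10^-2.98) = 0.2238
DIC = [CO2*]/α₀ = 4.564×10^-5 / 0.2238 = 0.2040 mmol/L
[CO3²⁻] = α₂·DIC; α₂ = 0.0002343, so [CO3²⁻] = 0.0002343 × 0.2040 = 4.78×10^-5 mmol/L = 0.0478 μmol/L

[CO3²⁻] = 0.0478 μmol/L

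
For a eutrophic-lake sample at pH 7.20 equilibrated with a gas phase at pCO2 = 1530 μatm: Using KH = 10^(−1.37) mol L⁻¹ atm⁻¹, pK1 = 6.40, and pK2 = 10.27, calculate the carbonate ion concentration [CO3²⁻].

[CO2*] = KH · pCO2 = 10^(−1.37) × 1530×10^-6 = 6.527×10^-5 mol/L
α₀ = 1/(1 + K1/[H⁺] + K1K2/[H⁺]²) = 1/(1 + 10^+0.80 + 10^-2.27) = 0.1367
DIC = [CO2*]/α₀ = 6.527×10^-5 / 0.1367 = 0.4774 mmol/L
[CO3²⁻] = α₂·DIC; α₂ = 0.0007342, so [CO3²⁻] = 0.0007342 × 0.4774 = 0.000351 mmol/L = 0.351 μmol/L

[CO3²⁻] = 0.351 μmol/L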